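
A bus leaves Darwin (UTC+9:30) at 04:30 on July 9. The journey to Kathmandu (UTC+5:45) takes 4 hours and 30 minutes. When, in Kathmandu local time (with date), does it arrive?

Kathmandu is 3:45 behind Darwin.
After 4 hours 30 minutes it is 09:00 in Darwin.
Shift by the zone difference: 09:00 − 3:45 = 05:15 on Jul 9 in Kathmandu.

05:15 on Jul 9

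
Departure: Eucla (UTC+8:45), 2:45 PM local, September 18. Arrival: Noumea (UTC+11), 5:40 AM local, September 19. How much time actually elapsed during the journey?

Departure in UTC: 2:45 PM − 8:45 = 6:00 AM on Sep 18.
Arrival in UTC: 5:40 AM − 11:00 = 6:40 PM on Sep 18.
Elapsed = 6:40 PM − 6:00 AM = 12 hours 40 minutes.

12 hours 40 minutes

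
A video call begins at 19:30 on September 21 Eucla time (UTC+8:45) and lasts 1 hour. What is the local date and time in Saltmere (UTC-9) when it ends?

02:45 on September 21

Convert start to UTC: 19:30 − 8:45 = 10:45 UTC on Sep 21.
Add 1 hour duration → 11:45 UTC.
Saltmere is UTC−9:00, so local end time = 11:45 − 9:00 = 02:45 on Sep 21.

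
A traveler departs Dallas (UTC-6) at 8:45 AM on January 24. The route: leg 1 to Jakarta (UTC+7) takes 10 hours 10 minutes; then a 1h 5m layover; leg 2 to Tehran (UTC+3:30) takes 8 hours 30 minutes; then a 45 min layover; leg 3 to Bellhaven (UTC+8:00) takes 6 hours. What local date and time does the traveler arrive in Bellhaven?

1:15 AM on January 26

Convert departure to UTC: 8:45 AM + 6:00 = 2:45 PM UTC on Jan 24.
Add 10 hours 10 minutes leg 1 → 12:55 AM UTC (Jan 25).
Add 1 hour 5 minutes layover in Jakarta → 2:00 AM UTC.
Add 8 hours and 30 minutes leg 2 → 10:30 AM UTC.
Add 45 minutes layover in Tehran → 11:15 AM UTC.
Add 6 hours leg 3 → 5:15 PM UTC.
Bellhaven is UTC+8:00, so local arrival = 5:15 PM + 8:00 = 1:15 AM on Jan 26.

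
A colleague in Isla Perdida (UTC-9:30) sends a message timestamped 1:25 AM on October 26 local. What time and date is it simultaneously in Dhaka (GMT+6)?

4:55 PM on October 26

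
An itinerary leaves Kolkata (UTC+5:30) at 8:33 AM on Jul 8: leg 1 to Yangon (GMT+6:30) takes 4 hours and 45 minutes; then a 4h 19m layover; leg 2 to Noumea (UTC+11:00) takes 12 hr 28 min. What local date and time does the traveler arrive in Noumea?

11:35 AM on July 9

Convert departure to UTC: 8:33 AM − 5:30 = 3:03 AM UTC on Jul 8.
Add 4 hours and 45 minutes leg 1 → 7:48 AM UTC.
Add 4 hours 19 minutes layover in Yangon → 12:07 PM UTC.
Add 12 hours 28 minutes leg 2 → 12:35 AM UTC (Jul 9).
Noumea is UTC+11:00, so local arrival = 12:35 AM + 11:00 = 11:35 AM on Jul 9.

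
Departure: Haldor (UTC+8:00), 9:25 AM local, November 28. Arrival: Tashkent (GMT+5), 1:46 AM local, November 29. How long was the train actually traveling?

Tashkent is 3:00 behind Haldor.
Clock-face elapsed time (ignoring zones) is 16 hours 21 minutes.
Actual elapsed = 16 hours 21 minutes + 3:00 = 19 hours 21 minutes.

19 hours 21 minutes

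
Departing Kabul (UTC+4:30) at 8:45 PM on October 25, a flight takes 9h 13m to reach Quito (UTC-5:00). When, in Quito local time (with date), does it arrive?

8:28 PM on October 25

Convert departure to UTC: 8:45 PM − 4:30 = 4:15 PM UTC on Oct 25.
Add 9 hours 13 minutes travel time → 1:28 AM UTC (Oct 26).
Quito is UTC−5:00, so local arrival = 1:28 AM − 5:00 = 8:28 PM on Oct 25.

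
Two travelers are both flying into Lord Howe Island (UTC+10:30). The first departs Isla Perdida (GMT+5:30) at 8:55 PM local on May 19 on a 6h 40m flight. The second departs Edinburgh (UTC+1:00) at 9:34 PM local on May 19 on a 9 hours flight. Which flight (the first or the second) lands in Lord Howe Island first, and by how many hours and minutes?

the first, by 7 hours 29 minutes

Flight 1 in UTC: 8:55 PM − 5:30 = 3:25 PM on May 19.
+6 hours 40 minutes → arrive 10:05 PM UTC on May 19.
Flight 2 in UTC: 9:34 PM − 1:00 = 8:34 PM on May 19.
+9 hours → arrive 5:34 AM UTC on May 20.
Flight 1 lands earlier by 7 hours 29 minutes.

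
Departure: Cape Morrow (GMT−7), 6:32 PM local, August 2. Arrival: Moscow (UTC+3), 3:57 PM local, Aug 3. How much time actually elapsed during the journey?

Moscow is 10:00 ahead of Cape Morrow.
Clock-face elapsed time (ignoring zones) is 21 hours 25 minutes.
Actual elapsed = 21 hours 25 minutes − 10:00 = 11 hours 25 minutes.

11 hours 25 minutes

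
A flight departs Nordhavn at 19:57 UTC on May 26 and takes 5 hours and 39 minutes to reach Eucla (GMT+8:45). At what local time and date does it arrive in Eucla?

Departure is given in UTC: 19:57 on May 26.
Add 5 hours and 39 minutes → 01:36 UTC (May 27).
Eucla is UTC+8:45: 01:36 + 8:45 = 10:21 on May 27.

10:21 on May 27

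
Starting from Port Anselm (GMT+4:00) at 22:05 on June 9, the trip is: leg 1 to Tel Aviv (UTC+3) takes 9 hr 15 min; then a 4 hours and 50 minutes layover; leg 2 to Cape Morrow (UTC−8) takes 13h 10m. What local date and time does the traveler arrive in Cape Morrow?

13:20 on Jun 10

Convert departure to UTC: 22:05 − 4:00 = 18:05 UTC on Jun 9.
Add 9 hours and 15 minutes leg 1 → 03:20 UTC (Jun 10).
Add 4 hours 50 minutes layover in Tel Aviv → 08:10 UTC.
Add 13 hours 10 minutes leg 2 → 21:20 UTC.
Cape Morrow is UTC−8:00, so local arrival = 21:20 − 8:00 = 13:20 on Jun 10.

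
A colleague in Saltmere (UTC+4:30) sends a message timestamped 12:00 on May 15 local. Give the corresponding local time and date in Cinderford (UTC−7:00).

00:30 on May 15

Cinderford is 11:30 behind Saltmere.
Shift by the zone difference: 12:00 − 11:30 = 00:30 on May 15 in Cinderford.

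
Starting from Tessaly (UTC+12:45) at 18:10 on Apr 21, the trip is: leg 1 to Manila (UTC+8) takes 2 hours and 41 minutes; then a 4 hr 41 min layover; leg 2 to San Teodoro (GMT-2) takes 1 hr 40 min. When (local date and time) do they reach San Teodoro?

12:27 on Apr 21

Convert departure to UTC: 18:10 − 12:45 = 05:25 UTC on Apr 21.
Add 2 hours 41 minutes leg 1 → 08:06 UTC.
Add 4 hours 41 minutes layover in Manila → 12:47 UTC.
Add 1 hour 40 minutes leg 2 → 14:27 UTC.
San Teodoro is UTC−2:00, so local arrival = 14:27 − 2:00 = 12:27 on Apr 21.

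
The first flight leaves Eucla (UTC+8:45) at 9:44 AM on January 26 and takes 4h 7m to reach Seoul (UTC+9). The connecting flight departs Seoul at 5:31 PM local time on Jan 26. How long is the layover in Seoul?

Convert departure to UTC: 9:44 AM − 8:45 = 12:59 AM UTC on Jan 26.
Add 4 hours and 7 minutes flight time → 5:06 AM UTC.
Seoul is UTC+9:00, so local arrival = 5:06 AM + 9:00 = 2:06 PM on Jan 26.
Layover = 5:31 PM − 2:06 PM = 3 hours 25 minutes.

3 hours 25 minutes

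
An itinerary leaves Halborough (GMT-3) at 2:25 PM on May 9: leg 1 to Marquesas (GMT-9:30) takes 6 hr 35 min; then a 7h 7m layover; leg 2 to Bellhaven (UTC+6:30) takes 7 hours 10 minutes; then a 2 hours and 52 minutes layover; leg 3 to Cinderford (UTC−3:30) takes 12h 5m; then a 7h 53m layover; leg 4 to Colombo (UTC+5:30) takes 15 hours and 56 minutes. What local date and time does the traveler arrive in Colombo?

Convert departure to UTC: 2:25 PM + 3:00 = 5:25 PM UTC on May 9.
Add 6 hours and 35 minutes leg 1 → 12:00 AM UTC (May 10).
Add 7 hours and 7 minutes layover in Marquesas → 7:07 AM UTC.
Add 7 hours and 10 minutes leg 2 → 2:17 PM UTC.
Add 2 hours and 52 minutes layover in Bellhaven → 5:09 PM UTC.
Add 12 hours 5 minutes leg 3 → 5:14 AM UTC (May 11).
Add 7 hours 53 minutes layover in Cinderford → 1:07 PM UTC.
Add 15 hours and 56 minutes leg 4 → 5:03 AM UTC (May 12).
Colombo is UTC+5:30, so local arrival = 5:03 AM + 5:30 = 10:33 AM on May 12.

10:33 AM on May 12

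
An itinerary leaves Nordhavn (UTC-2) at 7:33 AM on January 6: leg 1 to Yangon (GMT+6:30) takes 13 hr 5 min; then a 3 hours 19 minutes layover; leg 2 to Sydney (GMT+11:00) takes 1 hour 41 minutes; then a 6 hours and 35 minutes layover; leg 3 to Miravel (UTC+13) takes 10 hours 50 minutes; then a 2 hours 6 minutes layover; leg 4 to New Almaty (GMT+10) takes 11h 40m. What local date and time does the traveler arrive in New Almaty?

8:49 PM on Jan 8

Convert departure to UTC: 7:33 AM + 2:00 = 9:33 AM UTC on Jan 6.
Add 13 hours 5 minutes leg 1 → 10:38 PM UTC.
Add 3 hours and 19 minutes layover in Yangon → 1:57 AM UTC (Jan 7).
Add 1 hour 41 minutes leg 2 → 3:38 AM UTC.
Add 6 hours and 35 minutes layover in Sydney → 10:13 AM UTC.
Add 10 hours 50 minutes leg 3 → 9:03 PM UTC.
Add 2 hours 6 minutes layover in Miravel → 11:09 PM UTC.
Add 11 hours 40 minutes leg 4 → 10:49 AM UTC (Jan 8).
New Almaty is UTC+10:00, so local arrival = 10:49 AM + 10:00 = 8:49 PM on Jan 8.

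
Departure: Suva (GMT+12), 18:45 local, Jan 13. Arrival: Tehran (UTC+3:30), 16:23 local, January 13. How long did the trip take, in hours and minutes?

Departure in UTC: 18:45 − 12:00 = 06:45 on Jan 13.
Arrival in UTC: 16:23 − 3:30 = 12:53 on Jan 13.
Elapsed = 12:53 − 06:45 = 6 hours 8 minutes.

6 hours 8 minutes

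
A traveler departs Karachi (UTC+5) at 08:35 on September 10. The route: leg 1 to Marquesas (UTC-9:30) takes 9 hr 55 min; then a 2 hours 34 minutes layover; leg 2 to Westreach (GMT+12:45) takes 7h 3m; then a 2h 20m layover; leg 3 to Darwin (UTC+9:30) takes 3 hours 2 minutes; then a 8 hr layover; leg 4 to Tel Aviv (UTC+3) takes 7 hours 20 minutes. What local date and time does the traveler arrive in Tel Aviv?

22:49 on September 11

Convert departure to UTC: 08:35 − 5:00 = 03:35 UTC on Sep 10.
Add 9 hours and 55 minutes leg 1 → 13:30 UTC.
Add 2 hours 34 minutes layover in Marquesas → 16:04 UTC.
Add 7 hours and 3 minutes leg 2 → 23:07 UTC.
Add 2 hours and 20 minutes layover in Westreach → 01:27 UTC (Sep 11).
Add 3 hours 2 minutes leg 3 → 04:29 UTC.
Add 8 hours layover in Darwin → 12:29 UTC.
Add 7 hours 20 minutes leg 4 → 19:49 UTC.
Tel Aviv is UTC+3:00, so local arrival = 19:49 + 3:00 = 22:49 on Sep 11.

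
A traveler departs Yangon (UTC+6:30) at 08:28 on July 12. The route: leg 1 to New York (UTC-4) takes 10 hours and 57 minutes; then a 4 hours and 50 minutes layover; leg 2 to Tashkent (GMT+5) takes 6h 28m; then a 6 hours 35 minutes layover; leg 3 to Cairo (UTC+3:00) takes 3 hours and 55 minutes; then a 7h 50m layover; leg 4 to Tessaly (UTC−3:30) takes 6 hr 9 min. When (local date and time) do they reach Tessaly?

21:12 on July 13

Convert departure to UTC: 08:28 − 6:30 = 01:58 UTC on Jul 12.
Add 10 hours 57 minutes leg 1 → 12:55 UTC.
Add 4 hours 50 minutes layover in New York → 17:45 UTC.
Add 6 hours and 28 minutes leg 2 → 00:13 UTC (Jul 13).
Add 6 hours 35 minutes layover in Tashkent → 06:48 UTC.
Add 3 hours 55 minutes leg 3 → 10:43 UTC.
Add 7 hours and 50 minutes layover in Cairo → 18:33 UTC.
Add 6 hours and 9 minutes leg 4 → 00:42 UTC (Jul 14).
Tessaly is UTC−3:30, so local arrival = 00:42 − 3:30 = 21:12 on Jul 13.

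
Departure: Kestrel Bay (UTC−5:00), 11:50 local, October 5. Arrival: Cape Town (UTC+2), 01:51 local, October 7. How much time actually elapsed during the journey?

31 hours 1 minute

Departure in UTC: 11:50 + 5:00 = 16:50 on Oct 5.
Arrival in UTC: 01:51 − 2:00 = 23:51 on Oct 6.
Elapsed = 23:51 − 16:50 (+1 day) = 31 hours 1 minute.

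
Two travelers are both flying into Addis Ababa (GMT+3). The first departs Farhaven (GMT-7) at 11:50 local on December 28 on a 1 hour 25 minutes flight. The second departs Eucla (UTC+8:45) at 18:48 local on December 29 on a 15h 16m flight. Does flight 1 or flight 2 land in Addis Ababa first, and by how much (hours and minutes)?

Flight 1 in UTC: 11:50 + 7:00 = 18:50 on Dec 28.
+1 hour and 25 minutes → arrive 20:15 UTC on Dec 28.
Flight 2 in UTC: 18:48 − 8:45 = 10:03 on Dec 29.
+15 hours and 16 minutes → arrive 01:19 UTC on Dec 30.
Flight 1 lands earlier by 29 hours 4 minutes.

the first, by 29 hours 4 minutes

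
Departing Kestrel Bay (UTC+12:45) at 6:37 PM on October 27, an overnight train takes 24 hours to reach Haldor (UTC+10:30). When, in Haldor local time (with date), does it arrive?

4:22 PM on Oct 28

Haldor is 2:15 behind Kestrel Bay.
After 24 hours it is 6:37 PM (Oct 28) in Kestrel Bay.
Shift by the zone difference: 6:37 PM − 2:15 = 4:22 PM on Oct 28 in Haldor.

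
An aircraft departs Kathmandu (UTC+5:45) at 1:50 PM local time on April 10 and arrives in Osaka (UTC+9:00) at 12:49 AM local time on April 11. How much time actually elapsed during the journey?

Departure in UTC: 1:50 PM − 5:45 = 8:05 AM on Apr 10.
Arrival in UTC: 12:49 AM − 9:00 = 3:49 PM on Apr 10.
Elapsed = 3:49 PM − 8:05 AM = 7 hours 44 minutes.

7 hours 44 minutes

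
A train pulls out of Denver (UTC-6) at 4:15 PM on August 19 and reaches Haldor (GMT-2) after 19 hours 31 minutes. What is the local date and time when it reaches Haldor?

3:46 PM on August 20

Convert departure to UTC: 4:15 PM + 6:00 = 10:15 PM UTC on Aug 19.
Add 19 hours and 31 minutes travel time → 5:46 PM UTC (Aug 20).
Haldor is UTC−2:00, so local arrival = 5:46 PM − 2:00 = 3:46 PM on Aug 20.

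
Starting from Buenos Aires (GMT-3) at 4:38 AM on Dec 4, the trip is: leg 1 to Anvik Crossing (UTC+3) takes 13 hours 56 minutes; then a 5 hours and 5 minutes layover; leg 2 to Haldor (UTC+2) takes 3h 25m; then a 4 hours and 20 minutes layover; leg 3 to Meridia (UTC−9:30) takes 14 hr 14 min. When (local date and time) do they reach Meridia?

3:08 PM on Dec 5

Convert departure to UTC: 4:38 AM + 3:00 = 7:38 AM UTC on Dec 4.
Add 13 hours and 56 minutes leg 1 → 9:34 PM UTC.
Add 5 hours 5 minutes layover in Anvik Crossing → 2:39 AM UTC (Dec 5).
Add 3 hours and 25 minutes leg 2 → 6:04 AM UTC.
Add 4 hours 20 minutes layover in Haldor → 10:24 AM UTC.
Add 14 hours 14 minutes leg 3 → 12:38 AM UTC (Dec 6).
Meridia is UTC−9:30, so local arrival = 12:38 AM − 9:30 = 3:08 PM on Dec 5.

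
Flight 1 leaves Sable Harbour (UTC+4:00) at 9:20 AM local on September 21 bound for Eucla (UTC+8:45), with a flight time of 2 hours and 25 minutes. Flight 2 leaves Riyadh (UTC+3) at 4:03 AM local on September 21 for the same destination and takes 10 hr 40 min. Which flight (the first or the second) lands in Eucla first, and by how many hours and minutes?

Flight 1 in UTC: 9:20 AM − 4:00 = 5:20 AM on Sep 21.
+2 hours and 25 minutes → arrive 7:45 AM UTC on Sep 21.
Flight 2 in UTC: 4:03 AM − 3:00 = 1:03 AM on Sep 21.
+10 hours and 40 minutes → arrive 11:43 AM UTC on Sep 21.
Flight 1 lands earlier by 3 hours 58 minutes.

the first, by 3 hours 58 minutes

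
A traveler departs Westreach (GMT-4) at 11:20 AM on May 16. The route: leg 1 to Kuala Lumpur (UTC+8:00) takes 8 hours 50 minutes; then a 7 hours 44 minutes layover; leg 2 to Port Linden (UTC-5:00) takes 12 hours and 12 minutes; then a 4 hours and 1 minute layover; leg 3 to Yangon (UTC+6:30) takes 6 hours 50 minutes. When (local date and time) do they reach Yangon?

1:27 PM on May 18

Convert departure to UTC: 11:20 AM + 4:00 = 3:20 PM UTC on May 16.
Add 8 hours and 50 minutes leg 1 → 12:10 AM UTC (May 17).
Add 7 hours 44 minutes layover in Kuala Lumpur → 7:54 AM UTC.
Add 12 hours and 12 minutes leg 2 → 8:06 PM UTC.
Add 4 hours and 1 minute layover in Port Linden → 12:07 AM UTC (May 18).
Add 6 hours and 50 minutes leg 3 → 6:57 AM UTC.
Yangon is UTC+6:30, so local arrival = 6:57 AM + 6:30 = 1:27 PM on May 18.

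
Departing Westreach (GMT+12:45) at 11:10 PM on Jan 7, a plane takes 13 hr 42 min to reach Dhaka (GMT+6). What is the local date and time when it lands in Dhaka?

Convert departure to UTC: 11:10 PM − 12:45 = 10:25 AM UTC on Jan 7.
Add 13 hours 42 minutes travel time → 12:07 AM UTC (Jan 8).
Dhaka is UTC+6:00, so local arrival = 12:07 AM + 6:00 = 6:07 AM on Jan 8.

6:07 AM on Jan 8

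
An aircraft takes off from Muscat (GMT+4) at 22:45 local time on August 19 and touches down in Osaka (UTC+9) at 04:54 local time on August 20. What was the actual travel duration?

1 hour 9 minutes

Osaka is 5:00 ahead of Muscat.
Clock-face elapsed time (ignoring zones) is 6 hours 9 minutes.
Actual elapsed = 6 hours 9 minutes − 5:00 = 1 hour 9 minutes.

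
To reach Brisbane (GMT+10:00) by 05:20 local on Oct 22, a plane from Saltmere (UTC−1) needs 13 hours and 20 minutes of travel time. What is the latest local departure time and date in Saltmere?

Target arrival in UTC: 05:20 − 10:00 = 19:20 on Oct 21.
Subtract 13 hours 20 minutes → departure 06:00 UTC on Oct 21.
Saltmere is UTC−1:00: 06:00 − 1:00 = 05:00 on Oct 21.

05:00 on October 21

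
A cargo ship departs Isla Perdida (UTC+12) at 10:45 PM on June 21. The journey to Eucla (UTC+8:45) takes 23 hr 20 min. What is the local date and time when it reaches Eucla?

Convert departure to UTC: 10:45 PM − 12:00 = 10:45 AM UTC on Jun 21.
Add 23 hours and 20 minutes travel time → 10:05 AM UTC (Jun 22).
Eucla is UTC+8:45, so local arrival = 10:05 AM + 8:45 = 6:50 PM on Jun 22.

6:50 PM on June 22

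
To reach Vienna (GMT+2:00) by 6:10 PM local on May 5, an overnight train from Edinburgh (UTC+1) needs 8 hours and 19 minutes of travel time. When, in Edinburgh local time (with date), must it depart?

Target arrival in UTC: 6:10 PM − 2:00 = 4:10 PM on May 5.
Subtract 8 hours and 19 minutes → departure 7:51 AM UTC on May 5.
Edinburgh is UTC+1:00: 7:51 AM + 1:00 = 8:51 AM on May 5.

8:51 AM on May 5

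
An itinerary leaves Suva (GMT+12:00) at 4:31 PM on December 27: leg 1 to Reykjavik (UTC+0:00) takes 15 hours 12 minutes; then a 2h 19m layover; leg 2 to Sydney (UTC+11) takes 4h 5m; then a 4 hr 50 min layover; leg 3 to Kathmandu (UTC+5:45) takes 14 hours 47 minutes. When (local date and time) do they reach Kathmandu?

3:29 AM on December 29

Convert departure to UTC: 4:31 PM − 12:00 = 4:31 AM UTC on Dec 27.
Add 15 hours and 12 minutes leg 1 → 7:43 PM UTC.
Add 2 hours 19 minutes layover in Reykjavik → 10:02 PM UTC.
Add 4 hours 5 minutes leg 2 → 2:07 AM UTC (Dec 28).
Add 4 hours and 50 minutes layover in Sydney → 6:57 AM UTC.
Add 14 hours 47 minutes leg 3 → 9:44 PM UTC.
Kathmandu is UTC+5:45, so local arrival = 9:44 PM + 5:45 = 3:29 AM on Dec 29.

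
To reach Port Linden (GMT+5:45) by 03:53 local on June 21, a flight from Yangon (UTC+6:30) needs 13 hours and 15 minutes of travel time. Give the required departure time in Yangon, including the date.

15:23 on Jun 20

Target arrival in UTC: 03:53 − 5:45 = 22:08 on Jun 20.
Subtract 13 hours and 15 minutes → departure 08:53 UTC on Jun 20.
Yangon is UTC+6:30: 08:53 + 6:30 = 15:23 on Jun 20.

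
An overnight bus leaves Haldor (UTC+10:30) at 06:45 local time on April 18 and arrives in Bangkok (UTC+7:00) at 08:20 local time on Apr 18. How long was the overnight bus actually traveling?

5 hours 5 minutes

Bangkok is 3:30 behind Haldor.
Clock-face elapsed time (ignoring zones) is 1 hour 35 minutes.
Actual elapsed = 1 hour 35 minutes + 3:30 = 5 hours 5 minutes.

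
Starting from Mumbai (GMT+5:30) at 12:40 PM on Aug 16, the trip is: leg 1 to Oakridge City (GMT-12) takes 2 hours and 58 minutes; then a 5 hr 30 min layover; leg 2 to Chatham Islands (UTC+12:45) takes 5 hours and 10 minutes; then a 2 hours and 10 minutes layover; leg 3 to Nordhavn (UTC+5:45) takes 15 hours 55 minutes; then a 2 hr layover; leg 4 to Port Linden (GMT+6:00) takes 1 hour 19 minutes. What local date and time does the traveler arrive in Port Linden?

12:12 AM on August 18

Convert departure to UTC: 12:40 PM − 5:30 = 7:10 AM UTC on Aug 16.
Add 2 hours 58 minutes leg 1 → 10:08 AM UTC.
Add 5 hours and 30 minutes layover in Oakridge City → 3:38 PM UTC.
Add 5 hours and 10 minutes leg 2 → 8:48 PM UTC.
Add 2 hours and 10 minutes layover in Chatham Islands → 10:58 PM UTC.
Add 15 hours 55 minutes leg 3 → 2:53 PM UTC (Aug 17).
Add 2 hours layover in Nordhavn → 4:53 PM UTC.
Add 1 hour and 19 minutes leg 4 → 6:12 PM UTC.
Port Linden is UTC+6:00, so local arrival = 6:12 PM + 6:00 = 12:12 AM on Aug 18.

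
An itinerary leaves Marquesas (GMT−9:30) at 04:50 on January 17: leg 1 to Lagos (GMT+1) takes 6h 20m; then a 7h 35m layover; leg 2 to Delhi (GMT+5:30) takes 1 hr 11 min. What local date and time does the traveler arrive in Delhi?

Convert departure to UTC: 04:50 + 9:30 = 14:20 UTC on Jan 17.
Add 6 hours and 20 minutes leg 1 → 20:40 UTC.
Add 7 hours 35 minutes layover in Lagos → 04:15 UTC (Jan 18).
Add 1 hour and 11 minutes leg 2 → 05:26 UTC.
Delhi is UTC+5:30, so local arrival = 05:26 + 5:30 = 10:56 on Jan 18.

10:56 on January 18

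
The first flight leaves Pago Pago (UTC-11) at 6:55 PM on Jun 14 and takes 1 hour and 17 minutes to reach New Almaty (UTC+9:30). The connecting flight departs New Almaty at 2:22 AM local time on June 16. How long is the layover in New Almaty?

9 hours 40 minutes

Convert departure to UTC: 6:55 PM + 11:00 = 5:55 AM UTC on Jun 15.
Add 1 hour and 17 minutes flight time → 7:12 AM UTC.
New Almaty is UTC+9:30, so local arrival = 7:12 AM + 9:30 = 4:42 PM on Jun 15.
Layover = 2:22 AM − 4:42 PM (+1 day) = 9 hours 40 minutes.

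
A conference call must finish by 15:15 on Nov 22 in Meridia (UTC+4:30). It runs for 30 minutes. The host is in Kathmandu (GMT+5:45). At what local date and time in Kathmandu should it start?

16:00 on November 22

Target end time in UTC: 15:15 − 4:30 = 10:45 on Nov 22.
Subtract 30 minutes → start 10:15 UTC on Nov 22.
Kathmandu is UTC+5:45: 10:15 + 5:45 = 16:00 on Nov 22.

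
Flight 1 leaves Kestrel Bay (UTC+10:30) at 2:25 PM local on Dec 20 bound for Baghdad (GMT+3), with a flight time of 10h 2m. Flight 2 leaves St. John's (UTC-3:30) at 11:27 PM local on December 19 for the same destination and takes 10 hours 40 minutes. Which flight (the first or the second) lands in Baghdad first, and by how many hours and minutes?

the second, by 20 minutes

Flight 1 in UTC: 2:25 PM − 10:30 = 3:55 AM on Dec 20.
+10 hours and 2 minutes → arrive 1:57 PM UTC on Dec 20.
Flight 2 in UTC: 11:27 PM + 3:30 = 2:57 AM on Dec 20.
+10 hours 40 minutes → arrive 1:37 PM UTC on Dec 20.
Flight 2 lands earlier by 20 minutes.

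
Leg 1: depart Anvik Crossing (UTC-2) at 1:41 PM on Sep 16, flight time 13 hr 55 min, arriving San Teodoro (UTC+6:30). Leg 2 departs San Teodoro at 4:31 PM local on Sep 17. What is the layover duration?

Convert departure to UTC: 1:41 PM + 2:00 = 3:41 PM UTC on Sep 16.
Add 13 hours and 55 minutes flight time → 5:36 AM UTC (Sep 17).
San Teodoro is UTC+6:30, so local arrival = 5:36 AM + 6:30 = 12:06 PM on Sep 17.
Layover = 4:31 PM − 12:06 PM = 4 hours 25 minutes.

4 hours 25 minutes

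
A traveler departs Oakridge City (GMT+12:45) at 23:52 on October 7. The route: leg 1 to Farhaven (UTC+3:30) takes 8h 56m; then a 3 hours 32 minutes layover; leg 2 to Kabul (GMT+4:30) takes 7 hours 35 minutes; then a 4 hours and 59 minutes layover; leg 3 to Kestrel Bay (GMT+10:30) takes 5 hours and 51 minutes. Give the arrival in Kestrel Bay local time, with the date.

Convert departure to UTC: 23:52 − 12:45 = 11:07 UTC on Oct 7.
Add 8 hours 56 minutes leg 1 → 20:03 UTC.
Add 3 hours and 32 minutes layover in Farhaven → 23:35 UTC.
Add 7 hours 35 minutes leg 2 → 07:10 UTC (Oct 8).
Add 4 hours and 59 minutes layover in Kabul → 12:09 UTC.
Add 5 hours and 51 minutes leg 3 → 18:00 UTC.
Kestrel Bay is UTC+10:30, so local arrival = 18:00 + 10:30 = 04:30 on Oct 9.

04:30 on Oct 9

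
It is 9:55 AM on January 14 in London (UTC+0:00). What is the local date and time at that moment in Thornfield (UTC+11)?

London is UTC+0 so that is 9:55 AM UTC.
Thornfield is UTC+11:00: 9:55 AM + 11:00 = 8:55 PM on Jan 14.

8:55 PM on Jan 14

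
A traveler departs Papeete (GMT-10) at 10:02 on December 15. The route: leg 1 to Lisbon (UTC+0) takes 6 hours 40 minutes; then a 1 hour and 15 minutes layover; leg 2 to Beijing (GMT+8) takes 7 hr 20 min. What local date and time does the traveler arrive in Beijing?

Convert departure to UTC: 10:02 + 10:00 = 20:02 UTC on Dec 15.
Add 6 hours 40 minutes leg 1 → 02:42 UTC (Dec 16).
Add 1 hour and 15 minutes layover in Lisbon → 03:57 UTC.
Add 7 hours and 20 minutes leg 2 → 11:17 UTC.
Beijing is UTC+8:00, so local arrival = 11:17 + 8:00 = 19:17 on Dec 16.

19:17 on December 16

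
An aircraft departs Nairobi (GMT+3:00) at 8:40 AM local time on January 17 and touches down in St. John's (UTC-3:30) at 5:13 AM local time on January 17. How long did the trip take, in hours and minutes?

Departure in UTC: 8:40 AM − 3:00 = 5:40 AM on Jan 17.
Arrival in UTC: 5:13 AM + 3:30 = 8:43 AM on Jan 17.
Elapsed = 8:43 AM − 5:40 AM = 3 hours 3 minutes.

3 hours 3 minutes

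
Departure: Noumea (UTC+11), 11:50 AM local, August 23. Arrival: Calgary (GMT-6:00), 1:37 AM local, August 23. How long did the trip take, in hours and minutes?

Calgary is 17:00 behind Noumea.
Clock-face elapsed time (ignoring zones) is −10 hours 13 minutes.
Actual elapsed = −10 hours 13 minutes + 17:00 = 6 hours 47 minutes.

6 hours 47 minutes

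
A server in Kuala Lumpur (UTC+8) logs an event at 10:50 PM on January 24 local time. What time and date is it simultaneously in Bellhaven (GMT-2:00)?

12:50 PM on January 24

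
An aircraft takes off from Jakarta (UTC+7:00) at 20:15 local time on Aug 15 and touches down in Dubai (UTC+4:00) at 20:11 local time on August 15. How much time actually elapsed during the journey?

Dubai is 3:00 behind Jakarta.
Clock-face elapsed time (ignoring zones) is −4 minutes.
Actual elapsed = −4 minutes + 3:00 = 2 hours 56 minutes.

2 hours 56 minutes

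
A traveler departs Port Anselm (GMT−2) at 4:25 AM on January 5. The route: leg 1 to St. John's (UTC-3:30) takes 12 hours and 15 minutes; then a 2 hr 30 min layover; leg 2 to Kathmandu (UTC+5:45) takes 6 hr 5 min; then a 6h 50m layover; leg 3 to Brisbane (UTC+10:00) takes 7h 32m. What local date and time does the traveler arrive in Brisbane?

Convert departure to UTC: 4:25 AM + 2:00 = 6:25 AM UTC on Jan 5.
Add 12 hours and 15 minutes leg 1 → 6:40 PM UTC.
Add 2 hours and 30 minutes layover in St. John's → 9:10 PM UTC.
Add 6 hours 5 minutes leg 2 → 3:15 AM UTC (Jan 6).
Add 6 hours 50 minutes layover in Kathmandu → 10:05 AM UTC.
Add 7 hours 32 minutes leg 3 → 5:37 PM UTC.
Brisbane is UTC+10:00, so local arrival = 5:37 PM + 10:00 = 3:37 AM on Jan 7.

3:37 AM on January 7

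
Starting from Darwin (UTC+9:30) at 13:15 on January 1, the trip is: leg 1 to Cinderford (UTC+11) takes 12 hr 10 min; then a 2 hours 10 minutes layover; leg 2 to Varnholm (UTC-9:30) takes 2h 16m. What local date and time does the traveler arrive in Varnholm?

10:51 on Jan 1

Convert departure to UTC: 13:15 − 9:30 = 03:45 UTC on Jan 1.
Add 12 hours 10 minutes leg 1 → 15:55 UTC.
Add 2 hours and 10 minutes layover in Cinderford → 18:05 UTC.
Add 2 hours 16 minutes leg 2 → 20:21 UTC.
Varnholm is UTC−9:30, so local arrival = 20:21 − 9:30 = 10:51 on Jan 1.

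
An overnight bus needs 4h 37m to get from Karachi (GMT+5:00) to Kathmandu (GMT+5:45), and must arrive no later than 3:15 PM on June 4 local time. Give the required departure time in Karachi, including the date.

9:53 AM on June 4

Target arrival in UTC: 3:15 PM − 5:45 = 9:30 AM on Jun 4.
Subtract 4 hours 37 minutes → departure 4:53 AM UTC on Jun 4.
Karachi is UTC+5:00: 4:53 AM + 5:00 = 9:53 AM on Jun 4.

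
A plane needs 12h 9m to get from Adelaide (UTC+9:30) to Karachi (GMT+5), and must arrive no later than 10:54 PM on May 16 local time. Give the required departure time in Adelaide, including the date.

3:15 PM on May 16

Target arrival in UTC: 10:54 PM − 5:00 = 5:54 PM on May 16.
Subtract 12 hours and 9 minutes → departure 5:45 AM UTC on May 16.
Adelaide is UTC+9:30: 5:45 AM + 9:30 = 3:15 PM on May 16.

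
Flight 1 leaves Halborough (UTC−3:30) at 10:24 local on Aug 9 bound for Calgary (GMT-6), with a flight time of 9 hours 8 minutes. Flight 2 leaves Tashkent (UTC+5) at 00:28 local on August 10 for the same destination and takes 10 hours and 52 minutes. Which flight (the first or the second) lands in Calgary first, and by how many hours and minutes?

the first, by 7 hours 18 minutes

Flight 1 in UTC: 10:24 + 3:30 = 13:54 on Aug 9.
+9 hours 8 minutes → arrive 23:02 UTC on Aug 9.
Flight 2 in UTC: 00:28 − 5:00 = 19:28 on Aug 9.
+10 hours and 52 minutes → arrive 06:20 UTC on Aug 10.
Flight 1 lands earlier by 7 hours 18 minutes.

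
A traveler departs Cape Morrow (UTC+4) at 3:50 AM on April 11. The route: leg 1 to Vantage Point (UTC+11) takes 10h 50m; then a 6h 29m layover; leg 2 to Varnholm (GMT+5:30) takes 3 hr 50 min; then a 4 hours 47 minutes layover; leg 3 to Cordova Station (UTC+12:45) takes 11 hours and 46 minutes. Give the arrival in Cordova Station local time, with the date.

2:17 AM on April 13

Convert departure to UTC: 3:50 AM − 4:00 = 11:50 PM UTC on Apr 10.
Add 10 hours and 50 minutes leg 1 → 10:40 AM UTC (Apr 11).
Add 6 hours 29 minutes layover in Vantage Point → 5:09 PM UTC.
Add 3 hours and 50 minutes leg 2 → 8:59 PM UTC.
Add 4 hours 47 minutes layover in Varnholm → 1:46 AM UTC (Apr 12).
Add 11 hours 46 minutes leg 3 → 1:32 PM UTC.
Cordova Station is UTC+12:45, so local arrival = 1:32 PM + 12:45 = 2:17 AM on Apr 13.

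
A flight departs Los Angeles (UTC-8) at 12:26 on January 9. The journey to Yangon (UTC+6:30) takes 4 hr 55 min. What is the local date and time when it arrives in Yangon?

Convert departure to UTC: 12:26 + 8:00 = 20:26 UTC on Jan 9.
Add 4 hours 55 minutes travel time → 01:21 UTC (Jan 10).
Yangon is UTC+6:30, so local arrival = 01:21 + 6:30 = 07:51 on Jan 10.

07:51 on January 10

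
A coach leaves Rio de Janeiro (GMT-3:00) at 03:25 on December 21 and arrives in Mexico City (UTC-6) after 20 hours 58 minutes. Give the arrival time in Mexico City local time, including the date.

Convert departure to UTC: 03:25 + 3:00 = 06:25 UTC on Dec 21.
Add 20 hours and 58 minutes travel time → 03:23 UTC (Dec 22).
Mexico City is UTC−6:00, so local arrival = 03:23 − 6:00 = 21:23 on Dec 21.

21:23 on December 21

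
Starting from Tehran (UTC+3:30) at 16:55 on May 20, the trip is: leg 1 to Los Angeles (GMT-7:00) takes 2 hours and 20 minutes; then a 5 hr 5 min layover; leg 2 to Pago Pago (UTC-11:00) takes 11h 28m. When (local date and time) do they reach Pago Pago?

21:18 on May 20

Convert departure to UTC: 16:55 − 3:30 = 13:25 UTC on May 20.
Add 2 hours and 20 minutes leg 1 → 15:45 UTC.
Add 5 hours and 5 minutes layover in Los Angeles → 20:50 UTC.
Add 11 hours 28 minutes leg 2 → 08:18 UTC (May 21).
Pago Pago is UTC−11:00, so local arrival = 08:18 − 11:00 = 21:18 on May 20.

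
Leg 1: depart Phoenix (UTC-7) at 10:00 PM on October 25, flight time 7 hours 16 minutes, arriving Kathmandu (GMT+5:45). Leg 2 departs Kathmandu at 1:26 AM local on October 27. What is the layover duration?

7 hours 25 minutes

Convert departure to UTC: 10:00 PM + 7:00 = 5:00 AM UTC on Oct 26.
Add 7 hours 16 minutes flight time → 12:16 PM UTC.
Kathmandu is UTC+5:45, so local arrival = 12:16 PM + 5:45 = 6:01 PM on Oct 26.
Layover = 1:26 AM − 6:01 PM (+1 day) = 7 hours 25 minutes.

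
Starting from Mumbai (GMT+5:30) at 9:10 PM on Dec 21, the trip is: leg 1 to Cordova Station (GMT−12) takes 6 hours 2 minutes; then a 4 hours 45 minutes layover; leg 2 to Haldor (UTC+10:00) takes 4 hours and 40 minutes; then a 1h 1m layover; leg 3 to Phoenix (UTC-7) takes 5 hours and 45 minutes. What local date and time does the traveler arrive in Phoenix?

Convert departure to UTC: 9:10 PM − 5:30 = 3:40 PM UTC on Dec 21.
Add 6 hours 2 minutes leg 1 → 9:42 PM UTC.
Add 4 hours and 45 minutes layover in Cordova Station → 2:27 AM UTC (Dec 22).
Add 4 hours and 40 minutes leg 2 → 7:07 AM UTC.
Add 1 hour and 1 minute layover in Haldor → 8:08 AM UTC.
Add 5 hours 45 minutes leg 3 → 1:53 PM UTC.
Phoenix is UTC−7:00, so local arrival = 1:53 PM − 7:00 = 6:53 AM on Dec 22.

6:53 AM on December 22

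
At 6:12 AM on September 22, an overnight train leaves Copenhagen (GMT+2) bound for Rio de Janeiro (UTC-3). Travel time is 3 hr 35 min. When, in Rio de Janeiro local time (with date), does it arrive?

4:47 AM on September 22

Convert departure to UTC: 6:12 AM − 2:00 = 4:12 AM UTC on Sep 22.
Add 3 hours 35 minutes travel time → 7:47 AM UTC.
Rio de Janeiro is UTC−3:00, so local arrival = 7:47 AM − 3:00 = 4:47 AM on Sep 22.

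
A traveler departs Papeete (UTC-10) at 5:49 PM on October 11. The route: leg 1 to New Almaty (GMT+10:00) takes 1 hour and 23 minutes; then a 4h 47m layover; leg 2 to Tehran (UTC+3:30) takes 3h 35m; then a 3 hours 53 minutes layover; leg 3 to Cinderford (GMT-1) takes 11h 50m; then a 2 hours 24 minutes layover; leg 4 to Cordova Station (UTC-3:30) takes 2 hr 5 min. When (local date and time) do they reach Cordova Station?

6:16 AM on October 13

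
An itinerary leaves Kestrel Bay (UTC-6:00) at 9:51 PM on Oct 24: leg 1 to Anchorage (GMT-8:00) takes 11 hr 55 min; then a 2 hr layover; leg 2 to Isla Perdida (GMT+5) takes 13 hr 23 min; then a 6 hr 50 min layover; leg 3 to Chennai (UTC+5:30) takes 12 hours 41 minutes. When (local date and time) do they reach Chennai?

8:10 AM on October 27

Convert departure to UTC: 9:51 PM + 6:00 = 3:51 AM UTC on Oct 25.
Add 11 hours 55 minutes leg 1 → 3:46 PM UTC.
Add 2 hours layover in Anchorage → 5:46 PM UTC.
Add 13 hours 23 minutes leg 2 → 7:09 AM UTC (Oct 26).
Add 6 hours and 50 minutes layover in Isla Perdida → 1:59 PM UTC.
Add 12 hours 41 minutes leg 3 → 2:40 AM UTC (Oct 27).
Chennai is UTC+5:30, so local arrival = 2:40 AM + 5:30 = 8:10 AM on Oct 27.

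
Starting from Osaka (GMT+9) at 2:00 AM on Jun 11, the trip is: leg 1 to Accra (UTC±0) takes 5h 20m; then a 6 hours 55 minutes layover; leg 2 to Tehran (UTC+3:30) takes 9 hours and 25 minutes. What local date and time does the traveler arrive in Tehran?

6:10 PM on Jun 11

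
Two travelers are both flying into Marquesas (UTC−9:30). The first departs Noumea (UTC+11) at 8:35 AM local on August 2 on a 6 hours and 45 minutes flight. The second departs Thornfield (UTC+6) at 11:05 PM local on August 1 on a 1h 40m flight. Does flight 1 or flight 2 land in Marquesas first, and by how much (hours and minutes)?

Flight 1 in UTC: 8:35 AM − 11:00 = 9:35 PM on Aug 1.
+6 hours 45 minutes → arrive 4:20 AM UTC on Aug 2.
Flight 2 in UTC: 11:05 PM − 6:00 = 5:05 PM on Aug 1.
+1 hour and 40 minutes → arrive 6:45 PM UTC on Aug 1.
Flight 2 lands earlier by 9 hours 35 minutes.

the second, by 9 hours 35 minutes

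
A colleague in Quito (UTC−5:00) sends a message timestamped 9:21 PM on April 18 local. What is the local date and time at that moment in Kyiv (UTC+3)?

5:21 AM on Apr 19

Kyiv is 8:00 ahead of Quito.
Shift by the zone difference: 9:21 PM + 8:00 = 5:21 AM on Apr 19 in Kyiv.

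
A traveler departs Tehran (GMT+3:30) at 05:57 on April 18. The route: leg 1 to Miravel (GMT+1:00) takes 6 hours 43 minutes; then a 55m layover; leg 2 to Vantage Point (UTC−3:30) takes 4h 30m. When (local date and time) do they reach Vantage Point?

Convert departure to UTC: 05:57 − 3:30 = 02:27 UTC on Apr 18.
Add 6 hours 43 minutes leg 1 → 09:10 UTC.
Add 55 minutes layover in Miravel → 10:05 UTC.
Add 4 hours 30 minutes leg 2 → 14:35 UTC.
Vantage Point is UTC−3:30, so local arrival = 14:35 − 3:30 = 11:05 on Apr 18.

11:05 on April 18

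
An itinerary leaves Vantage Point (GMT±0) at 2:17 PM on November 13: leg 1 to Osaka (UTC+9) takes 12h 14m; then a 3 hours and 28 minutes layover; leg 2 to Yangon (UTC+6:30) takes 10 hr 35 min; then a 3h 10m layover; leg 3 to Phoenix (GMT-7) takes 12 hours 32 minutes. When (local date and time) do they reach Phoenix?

Vantage Point is at UTC+0, so departure is already 2:17 PM UTC on Nov 13.
Add 12 hours and 14 minutes leg 1 → 2:31 AM UTC (Nov 14).
Add 3 hours and 28 minutes layover in Osaka → 5:59 AM UTC.
Add 10 hours 35 minutes leg 2 → 4:34 PM UTC.
Add 3 hours 10 minutes layover in Yangon → 7:44 PM UTC.
Add 12 hours 32 minutes leg 3 → 8:16 AM UTC (Nov 15).
Phoenix is UTC−7:00, so local arrival = 8:16 AM − 7:00 = 1:16 AM on Nov 15.

1:16 AM on Nov 15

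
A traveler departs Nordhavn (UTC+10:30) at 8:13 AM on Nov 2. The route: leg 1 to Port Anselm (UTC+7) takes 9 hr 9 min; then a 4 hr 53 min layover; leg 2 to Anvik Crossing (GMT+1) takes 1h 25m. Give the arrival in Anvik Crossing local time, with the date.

Convert departure to UTC: 8:13 AM − 10:30 = 9:43 PM UTC on Nov 1.
Add 9 hours and 9 minutes leg 1 → 6:52 AM UTC (Nov 2).
Add 4 hours and 53 minutes layover in Port Anselm → 11:45 AM UTC.
Add 1 hour 25 minutes leg 2 → 1:10 PM UTC.
Anvik Crossing is UTC+1:00, so local arrival = 1:10 PM + 1:00 = 2:10 PM on Nov 2.

2:10 PM on Nov 2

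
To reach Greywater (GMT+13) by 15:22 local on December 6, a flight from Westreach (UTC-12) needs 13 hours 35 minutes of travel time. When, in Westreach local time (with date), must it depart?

00:47 on December 5

Target arrival in UTC: 15:22 − 13:00 = 02:22 on Dec 6.
Subtract 13 hours and 35 minutes → departure 12:47 UTC on Dec 5.
Westreach is UTC−12:00: 12:47 − 12:00 = 00:47 on Dec 5.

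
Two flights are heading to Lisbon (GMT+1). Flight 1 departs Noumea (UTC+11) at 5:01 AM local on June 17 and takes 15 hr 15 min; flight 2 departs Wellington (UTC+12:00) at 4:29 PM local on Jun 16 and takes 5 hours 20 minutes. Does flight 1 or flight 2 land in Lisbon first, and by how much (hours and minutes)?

the second, by 23 hours 27 minutes

Flight 1 in UTC: 5:01 AM − 11:00 = 6:01 PM on Jun 16.
+15 hours 15 minutes → arrive 9:16 AM UTC on Jun 17.
Flight 2 in UTC: 4:29 PM − 12:00 = 4:29 AM on Jun 16.
+5 hours 20 minutes → arrive 9:49 AM UTC on Jun 16.
Flight 2 lands earlier by 23 hours 27 minutes.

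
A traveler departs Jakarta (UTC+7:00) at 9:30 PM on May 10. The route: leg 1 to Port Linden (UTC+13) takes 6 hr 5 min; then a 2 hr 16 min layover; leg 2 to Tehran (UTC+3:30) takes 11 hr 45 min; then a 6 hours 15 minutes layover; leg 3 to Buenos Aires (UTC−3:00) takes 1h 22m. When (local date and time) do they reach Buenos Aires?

3:13 PM on May 11

Convert departure to UTC: 9:30 PM − 7:00 = 2:30 PM UTC on May 10.
Add 6 hours 5 minutes leg 1 → 8:35 PM UTC.
Add 2 hours and 16 minutes layover in Port Linden → 10:51 PM UTC.
Add 11 hours 45 minutes leg 2 → 10:36 AM UTC (May 11).
Add 6 hours 15 minutes layover in Tehran → 4:51 PM UTC.
Add 1 hour 22 minutes leg 3 → 6:13 PM UTC.
Buenos Aires is UTC−3:00, so local arrival = 6:13 PM − 3:00 = 3:13 PM on May 11.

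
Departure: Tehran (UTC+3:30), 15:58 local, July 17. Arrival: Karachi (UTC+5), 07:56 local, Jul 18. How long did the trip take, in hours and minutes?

14 hours 28 minutes

Departure in UTC: 15:58 − 3:30 = 12:28 on Jul 17.
Arrival in UTC: 07:56 − 5:00 = 02:56 on Jul 18.
Elapsed = 02:56 − 12:28 (+1 day) = 14 hours 28 minutes.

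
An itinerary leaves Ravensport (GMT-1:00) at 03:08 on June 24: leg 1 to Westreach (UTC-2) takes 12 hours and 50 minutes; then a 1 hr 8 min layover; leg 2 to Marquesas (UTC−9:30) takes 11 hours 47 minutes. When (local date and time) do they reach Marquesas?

20:23 on June 24

Convert departure to UTC: 03:08 + 1:00 = 04:08 UTC on Jun 24.
Add 12 hours and 50 minutes leg 1 → 16:58 UTC.
Add 1 hour and 8 minutes layover in Westreach → 18:06 UTC.
Add 11 hours and 47 minutes leg 2 → 05:53 UTC (Jun 25).
Marquesas is UTC−9:30, so local arrival = 05:53 − 9:30 = 20:23 on Jun 24.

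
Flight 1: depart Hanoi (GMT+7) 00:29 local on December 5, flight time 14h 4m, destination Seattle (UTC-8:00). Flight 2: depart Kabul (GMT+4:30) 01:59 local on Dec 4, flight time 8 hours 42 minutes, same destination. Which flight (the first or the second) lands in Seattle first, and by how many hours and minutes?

Flight 1 in UTC: 00:29 − 7:00 = 17:29 on Dec 4.
+14 hours and 4 minutes → arrive 07:33 UTC on Dec 5.
Flight 2 in UTC: 01:59 − 4:30 = 21:29 on Dec 3.
+8 hours and 42 minutes → arrive 06:11 UTC on Dec 4.
Flight 2 lands earlier by 25 hours 22 minutes.

the second, by 25 hours 22 minutes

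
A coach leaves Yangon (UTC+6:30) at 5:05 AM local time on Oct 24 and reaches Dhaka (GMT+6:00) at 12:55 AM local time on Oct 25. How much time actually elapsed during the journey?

20 hours 20 minutes

Dhaka is 0:30 behind Yangon.
Clock-face elapsed time (ignoring zones) is 19 hours 50 minutes.
Actual elapsed = 19 hours 50 minutes + 0:30 = 20 hours 20 minutes.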